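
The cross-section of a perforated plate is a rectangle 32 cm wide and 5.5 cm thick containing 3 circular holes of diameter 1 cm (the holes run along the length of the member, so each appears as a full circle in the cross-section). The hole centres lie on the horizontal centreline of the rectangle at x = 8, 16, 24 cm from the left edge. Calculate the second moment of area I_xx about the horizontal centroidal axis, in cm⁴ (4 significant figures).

I_xx ≈ 443.5 cm⁴

Split into non-overlapping primitives; take the origin at the lower-left of the bounding box.
Plate: 32 × 5.5, A = 176 cm², y = 2.75 cm, Ī = 443.667 cm⁴.
Hole 1 (subtracted): ⌀1, A = 0.785398 cm², y = 2.75 cm, Ī = 0.0490874 cm⁴.
Hole 2 (subtracted): ⌀1, A = 0.785398 cm², y = 2.75 cm, Ī = 0.0490874 cm⁴.
Hole 3 (subtracted): ⌀1, A = 0.785398 cm², y = 2.75 cm, Ī = 0.0490874 cm⁴.
By symmetry the centroid is at mid-height, ȳ = 2.75 cm.
All pieces are centred on the horizontal centroidal axis, so I = ΣĪ (holes subtracted) = 443.519 cm⁴.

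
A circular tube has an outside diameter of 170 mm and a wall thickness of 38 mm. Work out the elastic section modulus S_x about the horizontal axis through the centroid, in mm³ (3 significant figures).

Break the section into simple shapes (no overlaps), measuring from the bottom-left corner of the bounding box.
Outer circle: ⌀170, A = 22 698 mm², y = 85 mm, Ī = 40 998 275 mm⁴.
Bore (subtracted): ⌀94, A = 6939.8 mm², y = 85 mm, Ī = 3 832 492 mm⁴.
By symmetry the centroid is at mid-height, ȳ = 85 mm.
All pieces are centred on the horizontal axis through the centroid, so I = ΣĪ (holes subtracted) = 37 165 783 mm⁴.
Extreme fibre distance c = 85 mm; S = I/c = 437 245 mm³.

S_x ≈ 4.37 × 10⁵ mm³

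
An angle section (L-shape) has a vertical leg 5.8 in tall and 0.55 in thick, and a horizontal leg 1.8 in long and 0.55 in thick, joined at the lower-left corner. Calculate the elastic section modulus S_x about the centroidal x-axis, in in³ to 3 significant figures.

Decompose the section into non-overlapping parts with the origin at the bottom-left of its bounding rectangle.
Vertical leg: 0.55 × 5.8, A = 3.19 in², y = 2.9 in, Ī = 8.9426 in⁴.
Horizontal leg (remainder): 1.25 × 0.55, A = 0.6875 in², y = 0.275 in, Ī = 0.017331 in⁴.
Centroid: ȳ = ΣA·y / ΣA = 2.4346 in.
Transfer each piece to the centroidal x-axis using Ī + A·d² with d = y − 2.4346:
  vertical leg: d = 0.46543 in → contributes +9.6337 in⁴
  horizontal leg (remainder): d = -2.1596 in → contributes +3.2237 in⁴
Total I = 12.857 in⁴.
Extreme fibre distance c = 3.3654 in; S = I/c = 3.8204 in³.

S_x ≈ 3.82 in³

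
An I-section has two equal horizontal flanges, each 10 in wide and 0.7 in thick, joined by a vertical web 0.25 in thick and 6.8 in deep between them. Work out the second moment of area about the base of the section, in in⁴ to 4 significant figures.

I_base ≈ 467.9 in⁴

Decompose the section into non-overlapping parts with the origin at the bottom-left of its bounding rectangle.
Bottom flange: 10 × 0.7, A = 7 in², y = 0.35 in, Ī = 0.285833 in⁴.
Web: 0.25 × 6.8, A = 1.7 in², y = 4.1 in, Ī = 6.55067 in⁴.
Top flange: 10 × 0.7, A = 7 in², y = 7.85 in, Ī = 0.285833 in⁴.
Transfer each piece to the bottom edge using Ī + A·d² with d = y − 0:
  bottom flange: d = 0.35 in → contributes +1.14333 in⁴
  web: d = 4.1 in → contributes +35.1277 in⁴
  top flange: d = 7.85 in → contributes +431.643 in⁴
Total I = 467.914 in⁴.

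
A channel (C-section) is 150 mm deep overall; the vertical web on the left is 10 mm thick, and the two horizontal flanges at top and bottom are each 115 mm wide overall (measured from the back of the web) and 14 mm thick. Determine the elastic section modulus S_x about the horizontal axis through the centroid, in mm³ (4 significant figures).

S_x ≈ 2.194 × 10⁵ mm³

Split into non-overlapping primitives; take the origin at the lower-left of the bounding box.
Web: 10 × 150, A = 1 500 mm², y = 75 mm, Ī = 2 812 500 mm⁴.
Top flange (beyond web): 105 × 14, A = 1 470 mm², y = 143 mm, Ī = 24 010 mm⁴.
Bottom flange (beyond web): 105 × 14, A = 1 470 mm², y = 7 mm, Ī = 24 010 mm⁴.
By symmetry the centroid is at mid-height, ȳ = 75 mm.
Transfer each piece to the horizontal axis through the centroid using Ī + A·d² with d = y − 75:
  web: d = 0 mm → contributes +2 812 500 mm⁴
  top flange (beyond web): d = 68 mm → contributes +6 821 290 mm⁴
  bottom flange (beyond web): d = -68 mm → contributes +6 821 290 mm⁴
Total I = 16 455 080 mm⁴.
Extreme fibre distance c = 75 mm; S = I/c = 219 401 mm³.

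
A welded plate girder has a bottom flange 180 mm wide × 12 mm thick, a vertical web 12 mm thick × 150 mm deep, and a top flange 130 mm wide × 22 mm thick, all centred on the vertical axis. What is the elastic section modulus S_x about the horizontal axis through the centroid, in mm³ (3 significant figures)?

Decompose the section into non-overlapping parts with the origin at the bottom-left of its bounding rectangle.
Bottom plate: 180 × 12, A = 2 160 mm², y = 6 mm, Ī = 25 920 mm⁴.
Web plate: 12 × 150, A = 1 800 mm², y = 87 mm, Ī = 3 375 000 mm⁴.
Top plate: 130 × 22, A = 2 860 mm², y = 173 mm, Ī = 115 353 mm⁴.
Centroid: ȳ = ΣA·y / ΣA = 97.411 mm.
Transfer each piece to the horizontal axis through the centroid using Ī + A·d² with d = y − 97.411:
  bottom plate: d = -91.411 mm → contributes +18 074 642 mm⁴
  web plate: d = -10.411 mm → contributes +3 570 083 mm⁴
  top plate: d = 75.589 mm → contributes +16 456 718 mm⁴
Total I = 38 101 444 mm⁴.
Extreme fibre distance c = 97.411 mm; S = I/c = 391 143 mm³.

S_x ≈ 3.91 × 10⁵ mm³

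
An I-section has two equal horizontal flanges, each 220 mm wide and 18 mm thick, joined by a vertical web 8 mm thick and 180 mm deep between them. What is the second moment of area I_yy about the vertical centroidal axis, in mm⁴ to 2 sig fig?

Break the section into simple shapes (no overlaps), measuring from the bottom-left corner of the bounding box.
Bottom flange: 220 × 18, A = 3 960 mm², x = 110 mm, Ī = 15 972 000 mm⁴.
Web: 8 × 180, A = 1 440 mm², x = 110 mm, Ī = 7 680 mm⁴.
Top flange: 220 × 18, A = 3 960 mm², x = 110 mm, Ī = 15 972 000 mm⁴.
By symmetry the centroid is at mid-width, x̄ = 110 mm.
All pieces are centred on the vertical centroidal axis, so I = ΣĪ = 31 951 680 mm⁴.

I_yy ≈ 3.2 × 10⁷ mm⁴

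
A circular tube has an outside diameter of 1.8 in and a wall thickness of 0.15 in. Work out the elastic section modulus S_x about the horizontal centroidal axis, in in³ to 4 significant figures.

S_x ≈ 0.2964 in³

Decompose the section into non-overlapping parts with the origin at the bottom-left of its bounding rectangle.
Outer circle: ⌀1.8, A = 2.54469 in², y = 0.9 in, Ī = 0.5153 in⁴.
Bore (subtracted): ⌀1.5, A = 1.76715 in², y = 0.9 in, Ī = 0.248505 in⁴.
By symmetry the centroid is at mid-height, ȳ = 0.9 in.
All pieces are centred on the horizontal centroidal axis, so I = ΣĪ (holes subtracted) = 0.266795 in⁴.
Extreme fibre distance c = 0.9 in; S = I/c = 0.296439 in³.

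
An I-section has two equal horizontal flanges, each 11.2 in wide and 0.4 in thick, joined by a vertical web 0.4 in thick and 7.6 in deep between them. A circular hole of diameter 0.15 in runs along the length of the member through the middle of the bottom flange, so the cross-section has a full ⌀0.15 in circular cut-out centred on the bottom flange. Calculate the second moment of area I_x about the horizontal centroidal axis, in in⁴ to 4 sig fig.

Decompose the section into non-overlapping parts with the origin at the bottom-left of its bounding rectangle.
Bottom flange: 11.2 × 0.4, A = 4.48 in², y = 0.2 in, Ī = 0.0597333 in⁴.
Web: 0.4 × 7.6, A = 3.04 in², y = 4.2 in, Ī = 14.6325 in⁴.
Top flange: 11.2 × 0.4, A = 4.48 in², y = 8.2 in, Ī = 0.0597333 in⁴.
Hole (subtracted): ⌀0.15, A = 0.0176715 in², y = 0.2 in, Ī = 0.0000248505 in⁴.
Centroid: ȳ = ΣA·y / ΣA = 4.2059 in.
Transfer each piece to the horizontal centroidal axis using Ī + A·d² with d = y − 4.2059:
  bottom flange: d = -4.0059 in → contributes +71.9513 in⁴
  web: d = -0.00589917 in → contributes +14.6326 in⁴
  top flange: d = 3.9941 in → contributes +71.5285 in⁴
  hole: d = -4.0059 in → contributes −0.283603 in⁴
Total I = 157.829 in⁴.

I_x ≈ 157.8 in⁴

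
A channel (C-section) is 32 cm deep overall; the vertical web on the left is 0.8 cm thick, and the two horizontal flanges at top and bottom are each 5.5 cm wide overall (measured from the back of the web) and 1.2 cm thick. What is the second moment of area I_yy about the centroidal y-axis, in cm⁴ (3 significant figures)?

Treat the section as a set of non-overlapping primitives; coordinates are from the bounding-box lower-left.
Web: 0.8 × 32, A = 25.6 cm², x = 0.4 cm, Ī = 1.3653 cm⁴.
Top flange (beyond web): 4.7 × 1.2, A = 5.64 cm², x = 3.15 cm, Ī = 10.382 cm⁴.
Bottom flange (beyond web): 4.7 × 1.2, A = 5.64 cm², x = 3.15 cm, Ī = 10.382 cm⁴.
Centroid: x̄ = ΣA·x / ΣA = 1.2411 cm.
Transfer each piece to the centroidal y-axis using Ī + A·d² with d = x − 1.2411:
  web: d = -0.84111 cm → contributes +19.476 cm⁴
  top flange (beyond web): d = 1.9089 cm → contributes +30.934 cm⁴
  bottom flange (beyond web): d = 1.9089 cm → contributes +30.934 cm⁴
Total I = 81.344 cm⁴.

I_yy ≈ 81.3 cm⁴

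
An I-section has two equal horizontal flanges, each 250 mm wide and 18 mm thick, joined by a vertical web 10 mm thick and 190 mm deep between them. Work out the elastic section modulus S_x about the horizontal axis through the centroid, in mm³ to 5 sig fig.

Break the section into simple shapes (no overlaps), measuring from the bottom-left corner of the bounding box.
Bottom flange: 250 × 18, A = 4 500 mm², y = 9 mm, Ī = 121 500 mm⁴.
Web: 10 × 190, A = 1 900 mm², y = 113 mm, Ī = 5 715 833 mm⁴.
Top flange: 250 × 18, A = 4 500 mm², y = 217 mm, Ī = 121 500 mm⁴.
By symmetry the centroid is at mid-height, ȳ = 113 mm.
Transfer each piece to the horizontal axis through the centroid using Ī + A·d² with d = y − 113:
  bottom flange: d = -104 mm → contributes +48 793 500 mm⁴
  web: d = 0 mm → contributes +5 715 833 mm⁴
  top flange: d = 104 mm → contributes +48 793 500 mm⁴
Total I = 103 302 833 mm⁴.
Extreme fibre distance c = 113 mm; S = I/c = 914184.4 mm³.

S_x ≈ 9.1418 × 10⁵ mm³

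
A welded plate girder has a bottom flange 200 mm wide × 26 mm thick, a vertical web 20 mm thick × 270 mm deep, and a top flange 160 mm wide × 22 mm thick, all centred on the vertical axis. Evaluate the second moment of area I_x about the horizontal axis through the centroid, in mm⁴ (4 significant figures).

I_x ≈ 2.175 × 10⁸ mm⁴

Break the section into simple shapes (no overlaps), measuring from the bottom-left corner of the bounding box.
Bottom plate: 200 × 26, A = 5 200 mm², y = 13 mm, Ī = 292 933 mm⁴.
Web plate: 20 × 270, A = 5 400 mm², y = 161 mm, Ī = 32 805 000 mm⁴.
Top plate: 160 × 22, A = 3 520 mm², y = 307 mm, Ī = 141 973 mm⁴.
Centroid: ȳ = ΣA·y / ΣA = 142.892 mm.
Transfer each piece to the horizontal axis through the centroid using Ī + A·d² with d = y − 142.892:
  bottom plate: d = -129.892 mm → contributes +88 027 453 mm⁴
  web plate: d = 18.1076 mm → contributes +34 575 589 mm⁴
  top plate: d = 164.108 mm → contributes +94 940 221 mm⁴
Total I = 217 543 263 mm⁴.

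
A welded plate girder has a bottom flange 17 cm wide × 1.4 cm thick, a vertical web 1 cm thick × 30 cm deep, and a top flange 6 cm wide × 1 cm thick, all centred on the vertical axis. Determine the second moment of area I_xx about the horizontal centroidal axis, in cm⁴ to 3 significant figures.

I_xx ≈ 8250 cm⁴

Break the section into simple shapes (no overlaps), measuring from the bottom-left corner of the bounding box.
Bottom plate: 17 × 1.4, A = 23.8 cm², y = 0.7 cm, Ī = 3.8873 cm⁴.
Web plate: 1 × 30, A = 30 cm², y = 16.4 cm, Ī = 2 250 cm⁴.
Top plate: 6 × 1, A = 6 cm², y = 31.9 cm, Ī = 0.5 cm⁴.
Centroid: ȳ = ΣA·y / ΣA = 11.707 cm.
Transfer each piece to the horizontal centroidal axis using Ī + A·d² with d = y − 11.707:
  bottom plate: d = -11.007 cm → contributes +2887.2 cm⁴
  web plate: d = 4.6933 cm → contributes +2910.8 cm⁴
  top plate: d = 20.193 cm → contributes +2447.1 cm⁴
Total I = 8245.1 cm⁴.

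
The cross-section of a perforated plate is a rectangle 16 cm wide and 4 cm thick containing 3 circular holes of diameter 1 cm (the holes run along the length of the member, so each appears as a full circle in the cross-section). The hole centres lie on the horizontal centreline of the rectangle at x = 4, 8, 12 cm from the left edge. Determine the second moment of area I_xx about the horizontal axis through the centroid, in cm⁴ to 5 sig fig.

I_xx ≈ 85.186 cm⁴

Treat the section as a set of non-overlapping primitives; coordinates are from the bounding-box lower-left.
Plate: 16 × 4, A = 64 cm², y = 2 cm, Ī = 85.33333 cm⁴.
Hole 1 (subtracted): ⌀1, A = 0.7853982 cm², y = 2 cm, Ī = 0.04908739 cm⁴.
Hole 2 (subtracted): ⌀1, A = 0.7853982 cm², y = 2 cm, Ī = 0.04908739 cm⁴.
Hole 3 (subtracted): ⌀1, A = 0.7853982 cm², y = 2 cm, Ī = 0.04908739 cm⁴.
By symmetry the centroid is at mid-height, ȳ = 2 cm.
All pieces are centred on the horizontal axis through the centroid, so I = ΣĪ (holes subtracted) = 85.18607 cm⁴.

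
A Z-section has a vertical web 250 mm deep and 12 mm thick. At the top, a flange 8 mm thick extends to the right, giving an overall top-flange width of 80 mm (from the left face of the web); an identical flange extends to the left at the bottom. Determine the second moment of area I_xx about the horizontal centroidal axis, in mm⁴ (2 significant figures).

I_xx ≈ 3.2 × 10⁷ mm⁴

Decompose the section into non-overlapping parts with the origin at the bottom-left of its bounding rectangle.
Web: 12 × 250, A = 3 000 mm², y = 125 mm, Ī = 15 625 000 mm⁴.
Top flange (beyond web): 68 × 8, A = 544 mm², y = 246 mm, Ī = 2 901 mm⁴.
Bottom flange (beyond web): 68 × 8, A = 544 mm², y = 4 mm, Ī = 2 901 mm⁴.
Centroid: ȳ = ΣA·y / ΣA = 125 mm.
Transfer each piece to the horizontal centroidal axis using Ī + A·d² with d = y − 125:
  web: d = 0 mm → contributes +15 625 000 mm⁴
  top flange (beyond web): d = 121 mm → contributes +7 967 605 mm⁴
  bottom flange (beyond web): d = -121 mm → contributes +7 967 605 mm⁴
Total I = 31 560 211 mm⁴.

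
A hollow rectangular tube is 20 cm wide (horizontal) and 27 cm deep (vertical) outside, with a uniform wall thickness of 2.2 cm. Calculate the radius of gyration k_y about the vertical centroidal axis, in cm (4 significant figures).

Treat the section as a set of non-overlapping primitives; coordinates are from the bounding-box lower-left.
Outer rectangle: 20 × 27, A = 540 cm², x = 10 cm, Ī = 18 000 cm⁴.
Inner void (subtracted): 15.6 × 22.6, A = 352.56 cm², x = 10 cm, Ī = 7149.92 cm⁴.
By symmetry the centroid is at mid-width, x̄ = 10 cm.
All pieces are centred on the vertical centroidal axis, so I = ΣĪ (holes subtracted) = 10850.1 cm⁴.
Radius of gyration: k = √(I/A) = √(10850.1 / 187.44) = 7.60826 cm.

k_y ≈ 7.608 cm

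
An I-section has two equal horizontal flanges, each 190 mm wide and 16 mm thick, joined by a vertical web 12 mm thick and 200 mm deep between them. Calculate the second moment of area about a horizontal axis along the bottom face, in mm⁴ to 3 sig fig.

I_base ≈ 1.93 × 10⁸ mm⁴

Break the section into simple shapes (no overlaps), measuring from the bottom-left corner of the bounding box.
Bottom flange: 190 × 16, A = 3 040 mm², y = 8 mm, Ī = 64 853 mm⁴.
Web: 12 × 200, A = 2 400 mm², y = 116 mm, Ī = 8 000 000 mm⁴.
Top flange: 190 × 16, A = 3 040 mm², y = 224 mm, Ī = 64 853 mm⁴.
Transfer each piece to the bottom edge using Ī + A·d² with d = y − 0:
  bottom flange: d = 8 mm → contributes +259 413 mm⁴
  web: d = 116 mm → contributes +40 294 400 mm⁴
  top flange: d = 224 mm → contributes +152 599 893 mm⁴
Total I = 193 153 707 mm⁴.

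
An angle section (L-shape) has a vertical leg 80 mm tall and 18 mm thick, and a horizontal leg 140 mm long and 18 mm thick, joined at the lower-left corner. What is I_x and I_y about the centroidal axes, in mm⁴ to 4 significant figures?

I_x ≈ 1.663 × 10⁶ mm⁴, I_y ≈ 7.024 × 10⁶ mm⁴

Treat the section as a set of non-overlapping primitives; coordinates are from the bounding-box lower-left.
Vertical leg: 18 × 80, A = 1 440 mm², y = 40 mm, Ī = 768 000 mm⁴.
Horizontal leg (remainder): 122 × 18, A = 2 196 mm², y = 9 mm, Ī = 59 292 mm⁴.
Centroid: ȳ = ΣA·y / ΣA = 21.2772 mm.
Transfer each piece to the centroidal x-axis using Ī + A·d² with d = y − 21.2772:
  vertical leg: d = 18.7228 mm → contributes +1 272 781 mm⁴
  horizontal leg (remainder): d = -12.2772 mm → contributes +390 296 mm⁴
Total I = 1 663 077 mm⁴.
For the y-axis: x̄ = 51.2772 mm.
Repeating about the centroidal y-axis gives I_y = 7 024 197 mm⁴.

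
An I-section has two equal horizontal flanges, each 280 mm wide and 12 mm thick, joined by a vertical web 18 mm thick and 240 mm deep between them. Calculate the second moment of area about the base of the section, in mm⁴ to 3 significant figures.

I_base ≈ 3.20 × 10⁸ mm⁴

Decompose the section into non-overlapping parts with the origin at the bottom-left of its bounding rectangle.
Bottom flange: 280 × 12, A = 3 360 mm², y = 6 mm, Ī = 40 320 mm⁴.
Web: 18 × 240, A = 4 320 mm², y = 132 mm, Ī = 20 736 000 mm⁴.
Top flange: 280 × 12, A = 3 360 mm², y = 258 mm, Ī = 40 320 mm⁴.
Transfer each piece to a horizontal axis along the bottom face using Ī + A·d² with d = y − 0:
  bottom flange: d = 6 mm → contributes +161 280 mm⁴
  web: d = 132 mm → contributes +96 007 680 mm⁴
  top flange: d = 258 mm → contributes +223 695 360 mm⁴
Total I = 319 864 320 mm⁴.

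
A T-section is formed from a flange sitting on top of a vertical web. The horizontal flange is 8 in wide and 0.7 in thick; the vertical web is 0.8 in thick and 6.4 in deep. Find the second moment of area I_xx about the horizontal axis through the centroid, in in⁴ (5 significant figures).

I_xx ≈ 51.412 in⁴

Split into non-overlapping primitives; take the origin at the lower-left of the bounding box.
Flange: 8 × 0.7, A = 5.6 in², y = 6.75 in, Ī = 0.2286667 in⁴.
Web: 0.8 × 6.4, A = 5.12 in², y = 3.2 in, Ī = 17.47627 in⁴.
Centroid: ȳ = ΣA·y / ΣA = 5.054478 in.
Transfer each piece to the horizontal axis through the centroid using Ī + A·d² with d = y − 5.054478:
  flange: d = 1.695522 in → contributes +16.32753 in⁴
  web: d = -1.854478 in → contributes +35.08439 in⁴
Total I = 51.41192 in⁴.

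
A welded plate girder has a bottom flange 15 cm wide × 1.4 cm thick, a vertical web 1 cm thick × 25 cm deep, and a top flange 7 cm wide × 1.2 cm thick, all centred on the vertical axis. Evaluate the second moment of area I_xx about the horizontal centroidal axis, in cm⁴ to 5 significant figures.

Split into non-overlapping primitives; take the origin at the lower-left of the bounding box.
Bottom plate: 15 × 1.4, A = 21 cm², y = 0.7 cm, Ī = 3.43 cm⁴.
Web plate: 1 × 25, A = 25 cm², y = 13.9 cm, Ī = 1302.083 cm⁴.
Top plate: 7 × 1.2, A = 8.4 cm², y = 27 cm, Ī = 1.008 cm⁴.
Centroid: ȳ = ΣA·y / ΣA = 10.82721 cm.
Transfer each piece to the horizontal centroidal axis using Ī + A·d² with d = y − 10.82721:
  bottom plate: d = -10.12721 cm → contributes +2157.196 cm⁴
  web plate: d = 3.072794 cm → contributes +1538.135 cm⁴
  top plate: d = 16.17279 cm → contributes +2198.106 cm⁴
Total I = 5893.437 cm⁴.

I_xx ≈ 5893.4 cm⁴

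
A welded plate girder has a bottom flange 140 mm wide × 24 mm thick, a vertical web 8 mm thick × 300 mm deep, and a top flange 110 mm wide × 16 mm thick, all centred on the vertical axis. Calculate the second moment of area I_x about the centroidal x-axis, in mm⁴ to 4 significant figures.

I_x ≈ 1.409 × 10⁸ mm⁴

Split into non-overlapping primitives; take the origin at the lower-left of the bounding box.
Bottom plate: 140 × 24, A = 3 360 mm², y = 12 mm, Ī = 161 280 mm⁴.
Web plate: 8 × 300, A = 2 400 mm², y = 174 mm, Ī = 18 000 000 mm⁴.
Top plate: 110 × 16, A = 1 760 mm², y = 332 mm, Ī = 37546.7 mm⁴.
Centroid: ȳ = ΣA·y / ΣA = 138.596 mm.
Transfer each piece to the centroidal x-axis using Ī + A·d² with d = y − 138.596:
  bottom plate: d = -126.596 mm → contributes +54 010 261 mm⁴
  web plate: d = 35.4043 mm → contributes +21 008 307 mm⁴
  top plate: d = 193.404 mm → contributes +65 870 709 mm⁴
Total I = 140 889 278 mm⁴.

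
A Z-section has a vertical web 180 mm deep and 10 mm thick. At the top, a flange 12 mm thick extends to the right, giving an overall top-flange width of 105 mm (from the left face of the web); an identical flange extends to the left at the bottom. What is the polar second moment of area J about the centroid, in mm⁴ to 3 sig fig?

J ≈ 2.90 × 10⁷ mm⁴

Decompose the section into non-overlapping parts with the origin at the bottom-left of its bounding rectangle.
Web: 10 × 180, A = 1 800 mm², y = 90 mm, Ī = 4 860 000 mm⁴.
Top flange (beyond web): 95 × 12, A = 1 140 mm², y = 174 mm, Ī = 13 680 mm⁴.
Bottom flange (beyond web): 95 × 12, A = 1 140 mm², y = 6 mm, Ī = 13 680 mm⁴.
Centroid: ȳ = ΣA·y / ΣA = 90 mm.
Transfer each piece to the centroidal x-axis using Ī + A·d² with d = y − 90:
  web: d = 0 mm → contributes +4 860 000 mm⁴
  top flange (beyond web): d = 84 mm → contributes +8 057 520 mm⁴
  bottom flange (beyond web): d = -84 mm → contributes +8 057 520 mm⁴
Total I = 20 975 040 mm⁴.
For the y-axis: x̄ = 100 mm.
Repeating about the centroidal y-axis gives I_y = 8 014 000 mm⁴.
Polar second moment: J = I_x + I_y = 28 989 040 mm⁴.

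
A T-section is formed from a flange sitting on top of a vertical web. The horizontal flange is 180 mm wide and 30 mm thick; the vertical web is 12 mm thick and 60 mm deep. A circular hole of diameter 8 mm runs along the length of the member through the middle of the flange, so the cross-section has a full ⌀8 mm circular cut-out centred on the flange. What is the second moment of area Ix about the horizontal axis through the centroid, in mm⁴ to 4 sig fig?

Treat the section as a set of non-overlapping primitives; coordinates are from the bounding-box lower-left.
Flange: 180 × 30, A = 5 400 mm², y = 75 mm, Ī = 405 000 mm⁴.
Web: 12 × 60, A = 720 mm², y = 30 mm, Ī = 216 000 mm⁴.
Hole (subtracted): ⌀8, A = 50.2655 mm², y = 75 mm, Ī = 201.062 mm⁴.
Centroid: ȳ = ΣA·y / ΣA = 69.662 mm.
Transfer each piece to the horizontal axis through the centroid using Ī + A·d² with d = y − 69.662:
  flange: d = 5.33796 mm → contributes +558 867 mm⁴
  web: d = -39.662 mm → contributes +1 348 616 mm⁴
  hole: d = 5.33796 mm → contributes −1633.32 mm⁴
Total I = 1 905 849 mm⁴.

Ix ≈ 1.906 × 10⁶ mm⁴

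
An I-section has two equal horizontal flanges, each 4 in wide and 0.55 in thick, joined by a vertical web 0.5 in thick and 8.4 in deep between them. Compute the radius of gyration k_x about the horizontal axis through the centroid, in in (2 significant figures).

Break the section into simple shapes (no overlaps), measuring from the bottom-left corner of the bounding box.
Bottom flange: 4 × 0.55, A = 2.2 in², y = 0.275 in, Ī = 0.05546 in⁴.
Web: 0.5 × 8.4, A = 4.2 in², y = 4.75 in, Ī = 24.7 in⁴.
Top flange: 4 × 0.55, A = 2.2 in², y = 9.225 in, Ī = 0.05546 in⁴.
By symmetry the centroid is at mid-height, ȳ = 4.75 in.
Transfer each piece to the horizontal axis through the centroid using Ī + A·d² with d = y − 4.75:
  bottom flange: d = -4.475 in → contributes +44.11 in⁴
  web: d = 0 in → contributes +24.7 in⁴
  top flange: d = 4.475 in → contributes +44.11 in⁴
Total I = 112.9 in⁴.
Radius of gyration: k = √(I/A) = √(112.9 / 8.6) = 3.624 in.

k_x ≈ 3.6 in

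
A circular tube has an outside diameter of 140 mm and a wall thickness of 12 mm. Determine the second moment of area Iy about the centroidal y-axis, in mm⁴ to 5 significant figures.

Iy ≈ 9.9695 × 10⁶ mm⁴

Decompose the section into non-overlapping parts with the origin at the bottom-left of its bounding rectangle.
Outer circle: ⌀140, A = 15393.8 mm², x = 70 mm, Ī = 18 857 410 mm⁴.
Bore (subtracted): ⌀116, A = 10568.32 mm², x = 70 mm, Ī = 8 887 955 mm⁴.
By symmetry the centroid is at mid-width, x̄ = 70 mm.
All pieces are centred on the centroidal y-axis, so I = ΣĪ (holes subtracted) = 9 969 455 mm⁴.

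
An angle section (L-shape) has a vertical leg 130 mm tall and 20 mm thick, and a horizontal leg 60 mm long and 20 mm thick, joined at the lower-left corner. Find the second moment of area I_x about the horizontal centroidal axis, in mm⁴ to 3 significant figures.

Decompose the section into non-overlapping parts with the origin at the bottom-left of its bounding rectangle.
Vertical leg: 20 × 130, A = 2 600 mm², y = 65 mm, Ī = 3 661 667 mm⁴.
Horizontal leg (remainder): 40 × 20, A = 800 mm², y = 10 mm, Ī = 26 667 mm⁴.
Centroid: ȳ = ΣA·y / ΣA = 52.059 mm.
Transfer each piece to the horizontal centroidal axis using Ī + A·d² with d = y − 52.059:
  vertical leg: d = 12.941 mm → contributes +4 097 099 mm⁴
  horizontal leg (remainder): d = -42.059 mm → contributes +1 441 822 mm⁴
Total I = 5 538 922 mm⁴.

I_x ≈ 5.54 × 10⁶ mm⁴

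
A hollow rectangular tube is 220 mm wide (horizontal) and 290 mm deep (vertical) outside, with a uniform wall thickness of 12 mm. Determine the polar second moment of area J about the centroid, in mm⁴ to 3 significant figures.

J ≈ 2.30 × 10⁸ mm⁴

Decompose the section into non-overlapping parts with the origin at the bottom-left of its bounding rectangle.
Outer rectangle: 220 × 290, A = 63 800 mm², y = 145 mm, Ī = 447 131 667 mm⁴.
Inner void (subtracted): 196 × 266, A = 52 136 mm², y = 145 mm, Ī = 307 411 235 mm⁴.
By symmetry the centroid is at mid-height, ȳ = 145 mm.
All pieces are centred on the centroidal x-axis, so I = ΣĪ (holes subtracted) = 139 720 432 mm⁴.
Repeating about the centroidal y-axis gives I_y = 90 421 952 mm⁴.
Polar second moment: J = I_x + I_y = 230 142 384 mm⁴.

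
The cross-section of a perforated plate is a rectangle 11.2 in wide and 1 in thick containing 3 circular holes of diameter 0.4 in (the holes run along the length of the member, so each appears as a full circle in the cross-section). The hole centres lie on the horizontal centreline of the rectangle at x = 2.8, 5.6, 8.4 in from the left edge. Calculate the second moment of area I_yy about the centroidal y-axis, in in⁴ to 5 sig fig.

Decompose the section into non-overlapping parts with the origin at the bottom-left of its bounding rectangle.
Plate: 11.2 × 1, A = 11.2 in², x = 5.6 in, Ī = 117.0773 in⁴.
Hole 1 (subtracted): ⌀0.4, A = 0.1256637 in², x = 2.8 in, Ī = 0.001256637 in⁴.
Hole 2 (subtracted): ⌀0.4, A = 0.1256637 in², x = 5.6 in, Ī = 0.001256637 in⁴.
Hole 3 (subtracted): ⌀0.4, A = 0.1256637 in², x = 8.4 in, Ī = 0.001256637 in⁴.
By symmetry the centroid is at mid-width, x̄ = 5.6 in.
Transfer each piece to the centroidal y-axis using Ī + A·d² with d = x − 5.6:
  plate: d = 0 in → contributes +117.0773 in⁴
  hole 1: d = -2.8 in → contributes −0.9864601 in⁴
  hole 2: d = 0 in → contributes −0.001256637 in⁴
  hole 3: d = 2.8 in → contributes −0.9864601 in⁴
Total I = 115.1032 in⁴.

I_yy ≈ 115.10 in⁴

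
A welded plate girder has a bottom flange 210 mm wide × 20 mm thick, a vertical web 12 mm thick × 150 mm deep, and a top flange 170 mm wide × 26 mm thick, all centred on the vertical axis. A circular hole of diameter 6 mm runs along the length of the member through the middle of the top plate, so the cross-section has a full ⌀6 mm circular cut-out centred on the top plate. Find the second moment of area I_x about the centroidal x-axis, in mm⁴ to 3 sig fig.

I_x ≈ 6.80 × 10⁷ mm⁴

Break the section into simple shapes (no overlaps), measuring from the bottom-left corner of the bounding box.
Bottom plate: 210 × 20, A = 4 200 mm², y = 10 mm, Ī = 140 000 mm⁴.
Web plate: 12 × 150, A = 1 800 mm², y = 95 mm, Ī = 3 375 000 mm⁴.
Top plate: 170 × 26, A = 4 420 mm², y = 183 mm, Ī = 248 993 mm⁴.
Hole (subtracted): ⌀6, A = 28.274 mm², y = 183 mm, Ī = 63.617 mm⁴.
Centroid: ȳ = ΣA·y / ΣA = 97.836 mm.
Transfer each piece to the centroidal x-axis using Ī + A·d² with d = y − 97.836:
  bottom plate: d = -87.836 mm → contributes +32 543 750 mm⁴
  web plate: d = -2.8361 mm → contributes +3 389 478 mm⁴
  top plate: d = 85.164 mm → contributes +32 306 775 mm⁴
  hole: d = 85.164 mm → contributes −205 134 mm⁴
Total I = 68 034 868 mm⁴.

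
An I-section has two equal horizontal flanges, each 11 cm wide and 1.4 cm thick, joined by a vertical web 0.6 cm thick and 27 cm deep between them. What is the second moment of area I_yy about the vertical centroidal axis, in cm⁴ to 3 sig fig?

I_yy ≈ 311 cm⁴

Break the section into simple shapes (no overlaps), measuring from the bottom-left corner of the bounding box.
Bottom flange: 11 × 1.4, A = 15.4 cm², x = 5.5 cm, Ī = 155.28 cm⁴.
Web: 0.6 × 27, A = 16.2 cm², x = 5.5 cm, Ī = 0.486 cm⁴.
Top flange: 11 × 1.4, A = 15.4 cm², x = 5.5 cm, Ī = 155.28 cm⁴.
By symmetry the centroid is at mid-width, x̄ = 5.5 cm.
All pieces are centred on the vertical centroidal axis, so I = ΣĪ = 311.05 cm⁴.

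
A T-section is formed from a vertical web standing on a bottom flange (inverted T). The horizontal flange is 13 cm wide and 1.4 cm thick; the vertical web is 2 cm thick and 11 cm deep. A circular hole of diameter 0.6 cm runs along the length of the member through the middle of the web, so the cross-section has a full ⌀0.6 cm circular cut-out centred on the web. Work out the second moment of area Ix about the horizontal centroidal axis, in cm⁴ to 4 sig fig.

Ix ≈ 605.4 cm⁴

Break the section into simple shapes (no overlaps), measuring from the bottom-left corner of the bounding box.
Flange: 13 × 1.4, A = 18.2 cm², y = 0.7 cm, Ī = 2.97267 cm⁴.
Web: 2 × 11, A = 22 cm², y = 6.9 cm, Ī = 221.833 cm⁴.
Hole (subtracted): ⌀0.6, A = 0.282743 cm², y = 6.9 cm, Ī = 0.00636173 cm⁴.
Centroid: ȳ = ΣA·y / ΣA = 4.07315 cm.
Transfer each piece to the horizontal centroidal axis using Ī + A·d² with d = y − 4.07315:
  flange: d = -3.37315 cm → contributes +210.055 cm⁴
  web: d = 2.82685 cm → contributes +397.637 cm⁴
  hole: d = 2.82685 cm → contributes −2.26578 cm⁴
Total I = 605.426 cm⁴.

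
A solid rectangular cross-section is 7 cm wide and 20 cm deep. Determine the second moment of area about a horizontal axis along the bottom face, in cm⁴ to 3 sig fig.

I_base ≈ 1.87 × 10⁴ cm⁴

The section: 7 × 20, A = 140 cm², y = 10 cm, Ī = 4666.7 cm⁴.
Transfer it to a horizontal axis along the bottom face using Ī + A·d² with d = y − 0:
  the section: d = 10 cm → contributes +18 667 cm⁴
Total I = 18 667 cm⁴.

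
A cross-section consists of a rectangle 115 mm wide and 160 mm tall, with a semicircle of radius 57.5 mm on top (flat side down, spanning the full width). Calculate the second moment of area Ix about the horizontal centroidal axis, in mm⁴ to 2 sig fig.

Ix ≈ 8.5 × 10⁷ mm⁴

Decompose the section into non-overlapping parts with the origin at the bottom-left of its bounding rectangle.
Rectangular body: 115 × 160, A = 18 400 mm², y = 80 mm, Ī = 39 253 333 mm⁴.
Semicircular cap: semicircle r = 57.5, A = 5 193 mm², y = 184.4 mm, Ī = 1 199 785 mm⁴.
Centroid: ȳ = ΣA·y / ΣA = 103 mm.
Transfer each piece to the horizontal centroidal axis using Ī + A·d² with d = y − 103:
  rectangular body: d = -22.98 mm → contributes +48 971 369 mm⁴
  semicircular cap: d = 81.42 mm → contributes +35 630 080 mm⁴
Total I = 84 601 449 mm⁴.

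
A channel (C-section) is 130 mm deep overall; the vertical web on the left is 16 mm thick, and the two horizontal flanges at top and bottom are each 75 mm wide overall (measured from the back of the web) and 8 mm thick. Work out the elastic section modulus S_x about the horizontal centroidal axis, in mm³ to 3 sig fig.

S_x ≈ 9.92 × 10⁴ mm³

Break the section into simple shapes (no overlaps), measuring from the bottom-left corner of the bounding box.
Web: 16 × 130, A = 2 080 mm², y = 65 mm, Ī = 2 929 333 mm⁴.
Top flange (beyond web): 59 × 8, A = 472 mm², y = 126 mm, Ī = 2517.3 mm⁴.
Bottom flange (beyond web): 59 × 8, A = 472 mm², y = 4 mm, Ī = 2517.3 mm⁴.
By symmetry the centroid is at mid-height, ȳ = 65 mm.
Transfer each piece to the horizontal centroidal axis using Ī + A·d² with d = y − 65:
  web: d = 0 mm → contributes +2 929 333 mm⁴
  top flange (beyond web): d = 61 mm → contributes +1 758 829 mm⁴
  bottom flange (beyond web): d = -61 mm → contributes +1 758 829 mm⁴
Total I = 6 446 992 mm⁴.
Extreme fibre distance c = 65 mm; S = I/c = 99 184 mm³.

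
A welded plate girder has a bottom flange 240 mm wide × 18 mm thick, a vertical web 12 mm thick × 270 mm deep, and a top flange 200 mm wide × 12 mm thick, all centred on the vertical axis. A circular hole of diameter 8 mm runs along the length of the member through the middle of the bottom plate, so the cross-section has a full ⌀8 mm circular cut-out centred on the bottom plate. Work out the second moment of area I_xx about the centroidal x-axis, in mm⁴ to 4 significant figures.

I_xx ≈ 1.484 × 10⁸ mm⁴

Split into non-overlapping primitives; take the origin at the lower-left of the bounding box.
Bottom plate: 240 × 18, A = 4 320 mm², y = 9 mm, Ī = 116 640 mm⁴.
Web plate: 12 × 270, A = 3 240 mm², y = 153 mm, Ī = 19 683 000 mm⁴.
Top plate: 200 × 12, A = 2 400 mm², y = 294 mm, Ī = 28 800 mm⁴.
Hole (subtracted): ⌀8, A = 50.2655 mm², y = 9 mm, Ī = 201.062 mm⁴.
Centroid: ȳ = ΣA·y / ΣA = 125.104 mm.
Transfer each piece to the centroidal x-axis using Ī + A·d² with d = y − 125.104:
  bottom plate: d = -116.104 mm → contributes +58 350 858 mm⁴
  web plate: d = 27.896 mm → contributes +22 204 322 mm⁴
  top plate: d = 168.896 mm → contributes +68 490 846 mm⁴
  hole: d = -116.104 mm → contributes −677 787 mm⁴
Total I = 148 368 239 mm⁴.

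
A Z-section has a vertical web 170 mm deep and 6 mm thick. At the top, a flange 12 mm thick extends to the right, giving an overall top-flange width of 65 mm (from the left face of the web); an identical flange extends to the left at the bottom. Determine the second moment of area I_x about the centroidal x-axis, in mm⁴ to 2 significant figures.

I_x ≈ 1.1 × 10⁷ mm⁴

Decompose the section into non-overlapping parts with the origin at the bottom-left of its bounding rectangle.
Web: 6 × 170, A = 1 020 mm², y = 85 mm, Ī = 2 456 500 mm⁴.
Top flange (beyond web): 59 × 12, A = 708 mm², y = 164 mm, Ī = 8 496 mm⁴.
Bottom flange (beyond web): 59 × 12, A = 708 mm², y = 6 mm, Ī = 8 496 mm⁴.
Centroid: ȳ = ΣA·y / ΣA = 85 mm.
Transfer each piece to the centroidal x-axis using Ī + A·d² with d = y − 85:
  web: d = 0 mm → contributes +2 456 500 mm⁴
  top flange (beyond web): d = 79 mm → contributes +4 427 124 mm⁴
  bottom flange (beyond web): d = -79 mm → contributes +4 427 124 mm⁴
Total I = 11 310 748 mm⁴.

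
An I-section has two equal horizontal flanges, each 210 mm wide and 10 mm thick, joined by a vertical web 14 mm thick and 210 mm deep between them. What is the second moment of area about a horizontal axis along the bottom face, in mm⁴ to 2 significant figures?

Split into non-overlapping primitives; take the origin at the lower-left of the bounding box.
Bottom flange: 210 × 10, A = 2 100 mm², y = 5 mm, Ī = 17 500 mm⁴.
Web: 14 × 210, A = 2 940 mm², y = 115 mm, Ī = 10 804 500 mm⁴.
Top flange: 210 × 10, A = 2 100 mm², y = 225 mm, Ī = 17 500 mm⁴.
Transfer each piece to a horizontal axis along the bottom face using Ī + A·d² with d = y − 0:
  bottom flange: d = 5 mm → contributes +70 000 mm⁴
  web: d = 115 mm → contributes +49 686 000 mm⁴
  top flange: d = 225 mm → contributes +106 330 000 mm⁴
Total I = 156 086 000 mm⁴.

I_base ≈ 1.6 × 10⁸ mm⁴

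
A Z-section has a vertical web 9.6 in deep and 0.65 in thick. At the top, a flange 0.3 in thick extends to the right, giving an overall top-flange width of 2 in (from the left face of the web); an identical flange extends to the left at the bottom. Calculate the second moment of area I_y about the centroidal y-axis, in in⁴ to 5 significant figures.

I_y ≈ 1.1527 in⁴

Split into non-overlapping primitives; take the origin at the lower-left of the bounding box.
Web: 0.65 × 9.6, A = 6.24 in², x = 1.675 in, Ī = 0.2197 in⁴.
Top flange (beyond web): 1.35 × 0.3, A = 0.405 in², x = 2.675 in, Ī = 0.06150938 in⁴.
Bottom flange (beyond web): 1.35 × 0.3, A = 0.405 in², x = 0.675 in, Ī = 0.06150938 in⁴.
Centroid: x̄ = ΣA·x / ΣA = 1.675 in.
Transfer each piece to the centroidal y-axis using Ī + A·d² with d = x − 1.675:
  web: d = 0 in → contributes +0.2197 in⁴
  top flange (beyond web): d = 1 in → contributes +0.4665094 in⁴
  bottom flange (beyond web): d = -1 in → contributes +0.4665094 in⁴
Total I = 1.152719 in⁴.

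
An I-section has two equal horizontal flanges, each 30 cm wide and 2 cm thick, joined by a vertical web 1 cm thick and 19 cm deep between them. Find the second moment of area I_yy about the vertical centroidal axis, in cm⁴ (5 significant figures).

Decompose the section into non-overlapping parts with the origin at the bottom-left of its bounding rectangle.
Bottom flange: 30 × 2, A = 60 cm², x = 15 cm, Ī = 4 500 cm⁴.
Web: 1 × 19, A = 19 cm², x = 15 cm, Ī = 1.583333 cm⁴.
Top flange: 30 × 2, A = 60 cm², x = 15 cm, Ī = 4 500 cm⁴.
By symmetry the centroid is at mid-width, x̄ = 15 cm.
All pieces are centred on the vertical centroidal axis, so I = ΣĪ = 9001.583 cm⁴.

I_yy ≈ 9001.6 cm⁴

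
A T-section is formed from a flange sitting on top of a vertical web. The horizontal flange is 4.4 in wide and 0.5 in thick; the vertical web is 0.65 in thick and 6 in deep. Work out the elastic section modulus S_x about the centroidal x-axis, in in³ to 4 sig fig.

S_x ≈ 6.376 in³

Break the section into simple shapes (no overlaps), measuring from the bottom-left corner of the bounding box.
Flange: 4.4 × 0.5, A = 2.2 in², y = 6.25 in, Ī = 0.0458333 in⁴.
Web: 0.65 × 6, A = 3.9 in², y = 3 in, Ī = 11.7 in⁴.
Centroid: ȳ = ΣA·y / ΣA = 4.17213 in.
Transfer each piece to the centroidal x-axis using Ī + A·d² with d = y − 4.17213:
  flange: d = 2.07787 in → contributes +9.54442 in⁴
  web: d = -1.17213 in → contributes +17.0582 in⁴
Total I = 26.6026 in⁴.
Extreme fibre distance c = 4.17213 in; S = I/c = 6.37626 in³.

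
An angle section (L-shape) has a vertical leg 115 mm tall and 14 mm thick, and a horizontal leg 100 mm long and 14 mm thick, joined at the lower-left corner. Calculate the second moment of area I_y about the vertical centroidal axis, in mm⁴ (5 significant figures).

I_y ≈ 2.4905 × 10⁶ mm⁴

Split into non-overlapping primitives; take the origin at the lower-left of the bounding box.
Vertical leg: 14 × 115, A = 1 610 mm², x = 7 mm, Ī = 26296.67 mm⁴.
Horizontal leg (remainder): 86 × 14, A = 1 204 mm², x = 57 mm, Ī = 742065.3 mm⁴.
Centroid: x̄ = ΣA·x / ΣA = 28.39303 mm.
Transfer each piece to the vertical centroidal axis using Ī + A·d² with d = x − 28.39303:
  vertical leg: d = -21.39303 mm → contributes +763132.4 mm⁴
  horizontal leg (remainder): d = 28.60697 mm → contributes +1 727 369 mm⁴
Total I = 2 490 501 mm⁴.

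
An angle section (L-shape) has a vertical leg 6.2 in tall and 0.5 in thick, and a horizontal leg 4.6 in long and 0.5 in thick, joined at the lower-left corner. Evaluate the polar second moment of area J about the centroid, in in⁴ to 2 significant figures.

Decompose the section into non-overlapping parts with the origin at the bottom-left of its bounding rectangle.
Vertical leg: 0.5 × 6.2, A = 3.1 in², y = 3.1 in, Ī = 9.93 in⁴.
Horizontal leg (remainder): 4.1 × 0.5, A = 2.05 in², y = 0.25 in, Ī = 0.04271 in⁴.
Centroid: ȳ = ΣA·y / ΣA = 1.966 in.
Transfer each piece to the centroidal x-axis using Ī + A·d² with d = y − 1.966:
  vertical leg: d = 1.134 in → contributes +13.92 in⁴
  horizontal leg (remainder): d = -1.716 in → contributes +6.076 in⁴
Total I = 20 in⁴.
For the y-axis: x̄ = 1.166 in.
Repeating about the centroidal y-axis gives I_y = 9.464 in⁴.
Polar second moment: J = I_x + I_y = 29.46 in⁴.

J ≈ 29 in⁴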